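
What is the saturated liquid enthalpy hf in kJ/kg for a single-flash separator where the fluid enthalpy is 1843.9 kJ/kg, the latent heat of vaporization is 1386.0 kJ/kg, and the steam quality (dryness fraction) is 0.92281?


hf = h - x * hfg
hf = 1843.9 - 0.92281 * 1386.0
hf = 564.89 kJ/kg


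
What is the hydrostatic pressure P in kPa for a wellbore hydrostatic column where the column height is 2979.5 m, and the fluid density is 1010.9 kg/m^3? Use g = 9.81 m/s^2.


P = rho * g * h / 1e6
P = 1010.9 * 9.81 * 2979.5 / 1e6
P = 29.54749 MPa
Convert: 29.54749 MPa * 1000.0 = 29547 kPa
P = 29547 kPa


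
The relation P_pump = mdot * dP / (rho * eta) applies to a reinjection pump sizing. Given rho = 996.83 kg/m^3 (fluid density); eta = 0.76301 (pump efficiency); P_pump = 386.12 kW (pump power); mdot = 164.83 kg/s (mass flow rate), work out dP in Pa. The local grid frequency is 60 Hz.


dP = P_pump * rho * eta / mdot
dP = 386.12 * 996.83 * 0.76301 / 164.83
dP = 1781.711 kPa
Convert: 1781.711 kPa * 1000.0 = 1.7817e+06 Pa
dP = 1.7817e+06 Pa


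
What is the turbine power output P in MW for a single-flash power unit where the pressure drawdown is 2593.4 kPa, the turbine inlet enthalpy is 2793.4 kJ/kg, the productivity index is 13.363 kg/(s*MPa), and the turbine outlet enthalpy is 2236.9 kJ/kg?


Step 1: mdot = PI * dP / 1000 = 13.363 * 2593.4 / 1000 = 34.65560 kg/s
Step 2: P = mdot*(h_in - h_out)/1000 = 34.65560*(2793.4 - 2236.9)/1000 = 19.286 MW
P = 19.286 MW


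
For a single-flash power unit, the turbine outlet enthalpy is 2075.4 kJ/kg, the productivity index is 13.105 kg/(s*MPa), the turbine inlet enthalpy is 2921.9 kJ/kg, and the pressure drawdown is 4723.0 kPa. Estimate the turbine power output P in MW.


Step 1: mdot = PI * dP / 1000 = 13.105 * 4723.0 / 1000 = 61.89491 kg/s
Step 2: P = mdot*(h_in - h_out)/1000 = 61.89491*(2921.9 - 2075.4)/1000 = 52.394 MW
P = 52.394 MW


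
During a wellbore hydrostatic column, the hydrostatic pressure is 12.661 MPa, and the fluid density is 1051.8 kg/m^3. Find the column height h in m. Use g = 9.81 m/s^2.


h = P * 1e6 / (g * rho)
h = 12.661 * 1e6 / (9.81 * 1051.8)
h = 1227.1 m


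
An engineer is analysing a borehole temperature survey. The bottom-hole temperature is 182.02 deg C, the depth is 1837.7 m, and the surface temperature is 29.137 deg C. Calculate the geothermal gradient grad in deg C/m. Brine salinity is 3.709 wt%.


grad = (T_d - T_surf) / d * 1000
grad = (182.02 - 29.137) / 1837.7 * 1000
grad = 83.19258 deg C/km
Convert: 83.19258 deg C/km * 0.001 = 0.083193 deg C/m
grad = 0.083193 deg C/m


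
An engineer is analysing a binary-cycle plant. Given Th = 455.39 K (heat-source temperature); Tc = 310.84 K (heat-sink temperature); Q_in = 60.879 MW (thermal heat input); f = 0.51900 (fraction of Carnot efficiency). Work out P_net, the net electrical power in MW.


Step 1: eta = (1 - Tc/Th)*f = (1 - 310.84/455.39)*0.519 = 0.1647411
Step 2: P_net = eta * Q_in = 0.1647411 * 60.879 = 10.029 MW
P_net = 10.029 MW


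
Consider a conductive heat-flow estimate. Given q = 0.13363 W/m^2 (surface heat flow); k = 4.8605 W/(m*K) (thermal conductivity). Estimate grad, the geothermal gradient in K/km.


grad = q * 1000 / k
grad = 0.13363 * 1000 / 4.8605
grad = 27.49306 deg C/km
Convert: 27.49306 deg C/km * 1.0 = 27.493 K/km
grad = 27.493 K/km


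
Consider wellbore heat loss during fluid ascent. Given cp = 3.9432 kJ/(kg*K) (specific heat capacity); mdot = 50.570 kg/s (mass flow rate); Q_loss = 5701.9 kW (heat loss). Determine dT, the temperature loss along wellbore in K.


dT = Q_loss / (mdot * cp)
dT = 5701.9 / (50.570 * 3.9432)
dT = 28.594 K


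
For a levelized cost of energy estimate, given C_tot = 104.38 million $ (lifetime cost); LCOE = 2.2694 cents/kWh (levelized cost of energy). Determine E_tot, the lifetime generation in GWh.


E_tot = C_tot / LCOE * 100
E_tot = 104.38 / 2.2694 * 100
E_tot = 4599.5 GWh


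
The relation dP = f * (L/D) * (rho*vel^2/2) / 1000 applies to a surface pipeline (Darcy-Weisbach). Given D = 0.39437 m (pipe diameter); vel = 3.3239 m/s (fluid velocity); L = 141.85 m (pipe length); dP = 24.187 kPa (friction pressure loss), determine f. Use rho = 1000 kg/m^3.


f = dP*1000 / ((L/D)*(rho*vel^2/2))
f = 24.187*1000 / ((141.85/0.39437)*(1000*3.3239^2/2))
f = 0.012173


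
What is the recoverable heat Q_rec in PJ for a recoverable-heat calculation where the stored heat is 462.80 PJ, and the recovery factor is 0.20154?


Q_rec = Q_s * RF
Q_rec = 462.80 * 0.20154
Q_rec = 93.273 PJ


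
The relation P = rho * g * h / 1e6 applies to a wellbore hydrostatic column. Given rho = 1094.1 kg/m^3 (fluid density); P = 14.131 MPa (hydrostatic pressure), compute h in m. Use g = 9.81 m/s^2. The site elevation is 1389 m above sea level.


h = P * 1e6 / (g * rho)
h = 14.131 * 1e6 / (9.81 * 1094.1)
h = 1316.6 m


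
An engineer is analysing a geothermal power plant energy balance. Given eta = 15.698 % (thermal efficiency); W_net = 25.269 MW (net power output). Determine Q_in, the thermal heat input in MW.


Q_in = W_net / (eta / 100)
Q_in = 25.269 / (15.698 / 100)
Q_in = 160.97 MW


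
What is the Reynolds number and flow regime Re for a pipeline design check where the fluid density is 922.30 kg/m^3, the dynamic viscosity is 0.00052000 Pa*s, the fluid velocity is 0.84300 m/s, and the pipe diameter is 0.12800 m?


Step 1: Re = rho*vel*D/mu = 922.3*0.843*0.128/0.00052 = 1.9138e+05
Step 2: Re = 1.9138e+05 > 4000, so flow is turbulent.
Re = 1.9138e+05 (turbulent)


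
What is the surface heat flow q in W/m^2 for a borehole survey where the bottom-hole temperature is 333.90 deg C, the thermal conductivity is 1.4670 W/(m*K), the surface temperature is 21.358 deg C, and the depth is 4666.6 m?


Step 1: grad = (T_d - T_surf)/d * 1000 = (333.9 - 21.358)/4666.6 * 1000 = 66.97424 deg C/km
Step 2: q = k * grad / 1000 = 1.467 * 66.97424 / 1000 = 0.098251 W/m^2
q = 0.098251 W/m^2


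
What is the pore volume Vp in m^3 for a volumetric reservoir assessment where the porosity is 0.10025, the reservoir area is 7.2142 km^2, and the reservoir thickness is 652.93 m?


Vp = A * 1e6 * hr * phi
Vp = 7.2142 * 1e6 * 652.93 * 0.10025
Vp = 4.7221e+08 m^3


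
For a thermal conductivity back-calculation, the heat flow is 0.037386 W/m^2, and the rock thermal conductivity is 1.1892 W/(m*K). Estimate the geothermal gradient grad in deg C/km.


grad = q / k * 1000
grad = 0.037386 / 1.1892 * 1000
grad = 31.438 deg C/km


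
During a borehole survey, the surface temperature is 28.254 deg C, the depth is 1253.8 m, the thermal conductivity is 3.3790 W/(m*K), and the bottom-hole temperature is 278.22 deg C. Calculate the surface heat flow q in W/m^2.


Step 1: grad = (T_d - T_surf)/d * 1000 = (278.22 - 28.254)/1253.8 * 1000 = 199.3667 deg C/km
Step 2: q = k * grad / 1000 = 3.379 * 199.3667 / 1000 = 0.67366 W/m^2
q = 0.67366 W/m^2


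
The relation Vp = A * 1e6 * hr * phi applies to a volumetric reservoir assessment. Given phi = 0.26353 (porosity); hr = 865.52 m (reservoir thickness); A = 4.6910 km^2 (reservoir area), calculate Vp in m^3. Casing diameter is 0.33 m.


Vp = A * 1e6 * hr * phi
Vp = 4.6910 * 1e6 * 865.52 * 0.26353
Vp = 1.0700e+09 m^3


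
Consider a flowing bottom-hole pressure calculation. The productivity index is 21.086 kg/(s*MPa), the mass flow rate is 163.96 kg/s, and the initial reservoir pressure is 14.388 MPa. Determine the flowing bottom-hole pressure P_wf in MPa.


P_wf = P_i - mdot / PI
P_wf = 14.388 - 163.96 / 21.086
P_wf = 6.6122 MPa


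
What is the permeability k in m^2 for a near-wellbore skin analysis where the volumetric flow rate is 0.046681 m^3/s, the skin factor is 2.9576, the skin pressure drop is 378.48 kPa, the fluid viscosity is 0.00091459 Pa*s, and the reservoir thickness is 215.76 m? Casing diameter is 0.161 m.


k = S*q*mu / (2*pi*dP_s*1000*hr)
k = 2.9576*0.046681*0.00091459 / (2*pi*378.48*1000*215.76)
k = 2.4610e-13 m^2


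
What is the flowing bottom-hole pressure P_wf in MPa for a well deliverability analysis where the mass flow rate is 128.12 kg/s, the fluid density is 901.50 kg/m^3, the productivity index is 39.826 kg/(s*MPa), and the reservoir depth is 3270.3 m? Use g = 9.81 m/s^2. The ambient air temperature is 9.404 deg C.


Step 1: P_i = rho*g*h/1e6 = 901.5*9.81*3270.3/1e6 = 28.92160 MPa
Step 2: P_wf = P_i - mdot/PI = 28.92160 - 128.12/39.826 = 25.705 MPa
P_wf = 25.705 MPa


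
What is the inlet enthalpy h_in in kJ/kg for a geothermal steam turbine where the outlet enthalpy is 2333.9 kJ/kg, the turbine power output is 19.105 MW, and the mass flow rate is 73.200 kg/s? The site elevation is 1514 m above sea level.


h_in = h_out + P * 1000 / mdot
h_in = 2333.9 + 19.105 * 1000 / 73.200
h_in = 2594.9 kJ/kg


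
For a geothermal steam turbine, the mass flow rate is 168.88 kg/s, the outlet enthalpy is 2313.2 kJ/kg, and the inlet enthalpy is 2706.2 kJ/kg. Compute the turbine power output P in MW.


P = mdot * (h_in - h_out) / 1000
P = 168.88 * (2706.2 - 2313.2) / 1000
P = 66.370 MW


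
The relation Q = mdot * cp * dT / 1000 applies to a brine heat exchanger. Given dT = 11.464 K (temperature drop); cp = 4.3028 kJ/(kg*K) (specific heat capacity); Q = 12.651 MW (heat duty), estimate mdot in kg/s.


mdot = Q * 1000 / (cp * dT)
mdot = 12.651 * 1000 / (4.3028 * 11.464)
mdot = 256.47 kg/s


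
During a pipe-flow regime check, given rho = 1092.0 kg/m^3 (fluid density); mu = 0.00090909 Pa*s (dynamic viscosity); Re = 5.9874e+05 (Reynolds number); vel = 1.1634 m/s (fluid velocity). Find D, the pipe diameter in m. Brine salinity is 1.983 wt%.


D = Re * mu / (rho * vel)
D = 5.9874e+05 * 0.00090909 / (1092.0 * 1.1634)
D = 0.42844 m


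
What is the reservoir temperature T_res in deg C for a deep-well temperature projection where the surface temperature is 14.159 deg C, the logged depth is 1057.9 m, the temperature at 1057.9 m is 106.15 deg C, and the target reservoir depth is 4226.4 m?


Step 1: grad = (T_d1 - T_surf)/d1 * 1000 = (106.15 - 14.159)/1057.9 * 1000 = 86.95623 deg C/km
Step 2: T_res = T_surf + grad*d2/1000 = 14.159 + 86.95623*4226.4/1000 = 381.67 deg C
T_res = 381.67 deg C


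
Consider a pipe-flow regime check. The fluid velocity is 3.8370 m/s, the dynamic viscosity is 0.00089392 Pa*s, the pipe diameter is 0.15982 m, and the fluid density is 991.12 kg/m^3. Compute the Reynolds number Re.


Re = rho * vel * D / mu
Re = 991.12 * 3.8370 * 0.15982 / 0.00089392
Re = 6.7991e+05


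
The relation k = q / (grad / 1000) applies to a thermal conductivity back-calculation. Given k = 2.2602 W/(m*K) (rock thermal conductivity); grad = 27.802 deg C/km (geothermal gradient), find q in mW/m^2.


q = k * grad / 1000
q = 2.2602 * 27.802 / 1000
q = 0.06283808 W/m^2
Convert: 0.06283808 W/m^2 * 1000.0 = 62.838 mW/m^2
q = 62.838 mW/m^2


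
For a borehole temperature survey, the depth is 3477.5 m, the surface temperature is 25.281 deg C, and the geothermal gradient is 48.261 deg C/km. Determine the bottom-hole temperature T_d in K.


T_d = T_surf + grad * d / 1000
T_d = 25.281 + 48.261 * 3477.5 / 1000
T_d = 193.1086 deg C
Convert to K: 193.1086 + 273.15 = 466.26 K
T_d = 466.26 K


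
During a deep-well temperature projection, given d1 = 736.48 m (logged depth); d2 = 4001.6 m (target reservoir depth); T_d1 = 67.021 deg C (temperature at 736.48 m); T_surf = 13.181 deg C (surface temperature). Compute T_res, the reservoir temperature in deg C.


Step 1: grad = (T_d1 - T_surf)/d1 * 1000 = (67.021 - 13.181)/736.48 * 1000 = 73.10450 deg C/km
Step 2: T_res = T_surf + grad*d2/1000 = 13.181 + 73.10450*4001.6/1000 = 305.72 deg C
T_res = 305.72 deg C


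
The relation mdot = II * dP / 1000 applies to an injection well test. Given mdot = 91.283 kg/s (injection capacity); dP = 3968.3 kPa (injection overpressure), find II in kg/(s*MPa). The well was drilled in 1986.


II = mdot * 1000 / dP
II = 91.283 * 1000 / 3968.3
II = 23.003 kg/(s*MPa)


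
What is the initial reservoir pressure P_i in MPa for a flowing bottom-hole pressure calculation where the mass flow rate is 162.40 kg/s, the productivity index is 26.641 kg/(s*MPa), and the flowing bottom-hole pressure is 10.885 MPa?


P_i = P_wf + mdot / PI
P_i = 10.885 + 162.40 / 26.641
P_i = 16.981 MPa


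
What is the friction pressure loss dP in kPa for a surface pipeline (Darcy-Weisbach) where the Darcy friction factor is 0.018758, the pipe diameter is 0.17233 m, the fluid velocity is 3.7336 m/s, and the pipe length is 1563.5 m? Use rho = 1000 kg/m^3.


dP = f * (L/D) * (rho*vel^2/2) / 1000
dP = 0.018758 * (1563.5/0.17233) * (1000*3.7336^2/2) / 1000
dP = 1186.2 kPa


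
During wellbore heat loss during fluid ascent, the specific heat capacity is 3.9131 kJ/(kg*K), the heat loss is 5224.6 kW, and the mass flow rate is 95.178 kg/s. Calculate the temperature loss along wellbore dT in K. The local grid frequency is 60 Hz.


dT = Q_loss / (mdot * cp)
dT = 5224.6 / (95.178 * 3.9131)
dT = 14.028 K


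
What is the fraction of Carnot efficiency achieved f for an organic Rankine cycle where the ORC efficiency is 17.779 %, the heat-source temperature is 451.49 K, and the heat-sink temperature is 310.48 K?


f = (eta_orc/100) / (1 - Tc/Th)
f = (17.779/100) / (1 - 310.48/451.49)
f = 0.56925


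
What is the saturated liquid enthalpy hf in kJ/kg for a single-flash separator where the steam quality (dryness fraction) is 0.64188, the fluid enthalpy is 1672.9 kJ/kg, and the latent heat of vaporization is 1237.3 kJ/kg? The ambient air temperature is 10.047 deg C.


hf = h - x * hfg
hf = 1672.9 - 0.64188 * 1237.3
hf = 878.70 kJ/kg


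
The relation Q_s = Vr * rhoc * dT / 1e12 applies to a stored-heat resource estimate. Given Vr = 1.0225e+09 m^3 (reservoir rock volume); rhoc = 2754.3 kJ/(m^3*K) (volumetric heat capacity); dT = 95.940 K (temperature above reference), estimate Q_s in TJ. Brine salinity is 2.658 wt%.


Q_s = Vr * rhoc * dT / 1e12
Q_s = 1.0225e+09 * 2754.3 * 95.940 / 1e12
Q_s = 270.1931 PJ
Convert: 270.1931 PJ * 1000.0 = 2.7019e+05 TJ
Q_s = 2.7019e+05 TJ


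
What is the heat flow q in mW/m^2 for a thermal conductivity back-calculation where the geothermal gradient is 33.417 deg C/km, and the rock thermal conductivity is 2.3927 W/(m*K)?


q = k * grad / 1000
q = 2.3927 * 33.417 / 1000
q = 0.07995686 W/m^2
Convert: 0.07995686 W/m^2 * 1000.0 = 79.957 mW/m^2
q = 79.957 mW/m^2


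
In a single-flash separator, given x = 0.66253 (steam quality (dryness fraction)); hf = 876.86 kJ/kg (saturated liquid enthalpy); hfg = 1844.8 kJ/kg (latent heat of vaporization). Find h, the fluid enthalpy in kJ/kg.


h = hf + x * hfg
h = 876.86 + 0.66253 * 1844.8
h = 2099.1 kJ/kg


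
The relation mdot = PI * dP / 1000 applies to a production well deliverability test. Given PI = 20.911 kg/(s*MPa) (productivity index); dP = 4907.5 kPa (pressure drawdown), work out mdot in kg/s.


mdot = PI * dP / 1000
mdot = 20.911 * 4907.5 / 1000
mdot = 102.62 kg/s


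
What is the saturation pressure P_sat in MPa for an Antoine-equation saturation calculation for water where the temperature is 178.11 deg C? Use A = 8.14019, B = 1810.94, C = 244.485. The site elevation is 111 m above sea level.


P_sat = 10^(A - B/(C + T)) / 760 * 0.101325
P_sat = 10^(8.14019 - 1810.94/(244.485 + 178.11)) / 760 * 0.101325
P_sat = 0.95457 MPa


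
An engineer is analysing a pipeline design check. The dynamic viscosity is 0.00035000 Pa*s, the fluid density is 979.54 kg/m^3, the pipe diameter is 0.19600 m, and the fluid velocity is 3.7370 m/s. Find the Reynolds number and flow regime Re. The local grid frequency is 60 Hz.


Step 1: Re = rho*vel*D/mu = 979.54*3.737*0.196/0.00035 = 2.0499e+06
Step 2: Re = 2.0499e+06 > 4000, so flow is turbulent.
Re = 2.0499e+06 (turbulent)


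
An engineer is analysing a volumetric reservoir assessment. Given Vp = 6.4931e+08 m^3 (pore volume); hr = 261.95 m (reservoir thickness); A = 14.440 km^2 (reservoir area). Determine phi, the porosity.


phi = Vp / (A * 1e6 * hr)
phi = 6.4931e+08 / (14.440 * 1e6 * 261.95)
phi = 0.17166


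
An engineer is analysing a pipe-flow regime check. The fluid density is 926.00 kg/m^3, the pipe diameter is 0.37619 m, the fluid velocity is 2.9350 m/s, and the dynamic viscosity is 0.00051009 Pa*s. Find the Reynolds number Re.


Re = rho * vel * D / mu
Re = 926.00 * 2.9350 * 0.37619 / 0.00051009
Re = 2.0044e+06


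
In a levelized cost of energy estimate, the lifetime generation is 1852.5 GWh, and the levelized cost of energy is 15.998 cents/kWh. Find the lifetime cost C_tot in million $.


C_tot = LCOE / 100 * E_tot
C_tot = 15.998 / 100 * 1852.5
C_tot = 296.36 million $


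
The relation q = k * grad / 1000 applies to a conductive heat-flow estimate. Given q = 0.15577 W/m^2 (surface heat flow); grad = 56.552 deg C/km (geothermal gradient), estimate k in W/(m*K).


k = q * 1000 / grad
k = 0.15577 * 1000 / 56.552
k = 2.7545 W/(m*K)


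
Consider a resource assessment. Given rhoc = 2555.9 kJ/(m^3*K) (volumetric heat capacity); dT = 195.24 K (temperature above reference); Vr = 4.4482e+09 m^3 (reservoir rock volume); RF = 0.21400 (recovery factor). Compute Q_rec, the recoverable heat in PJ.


Step 1: Q_s = Vr*rhoc*dT/1e12 = 4.4482e+09*2555.9*195.24/1e12 = 2219.714 PJ
Step 2: Q_rec = Q_s * RF = 2219.714 * 0.214 = 475.02 PJ
Q_rec = 475.02 PJ


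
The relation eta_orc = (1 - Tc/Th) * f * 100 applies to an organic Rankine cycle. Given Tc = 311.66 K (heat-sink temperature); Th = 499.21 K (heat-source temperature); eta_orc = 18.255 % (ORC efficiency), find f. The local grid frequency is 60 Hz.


f = (eta_orc/100) / (1 - Tc/Th)
f = (18.255/100) / (1 - 311.66/499.21)
f = 0.48590


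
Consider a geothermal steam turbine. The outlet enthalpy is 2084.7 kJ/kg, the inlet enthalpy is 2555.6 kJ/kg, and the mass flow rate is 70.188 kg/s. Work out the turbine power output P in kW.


P = mdot * (h_in - h_out) / 1000
P = 70.188 * (2555.6 - 2084.7) / 1000
P = 33.05153 MW
Convert: 33.05153 MW * 1000.0 = 33052 kW
P = 33052 kW


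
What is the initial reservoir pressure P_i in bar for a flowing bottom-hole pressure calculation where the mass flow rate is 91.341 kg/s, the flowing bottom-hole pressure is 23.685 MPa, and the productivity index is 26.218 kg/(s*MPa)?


P_i = P_wf + mdot / PI
P_i = 23.685 + 91.341 / 26.218
P_i = 27.16890 MPa
Convert: 27.16890 MPa * 10.0 = 271.69 bar
P_i = 271.69 bar


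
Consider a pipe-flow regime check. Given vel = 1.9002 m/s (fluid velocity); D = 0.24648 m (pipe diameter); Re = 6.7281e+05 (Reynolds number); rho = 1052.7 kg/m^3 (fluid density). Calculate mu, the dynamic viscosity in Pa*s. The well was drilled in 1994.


mu = rho * vel * D / Re
mu = 1052.7 * 1.9002 * 0.24648 / 6.7281e+05
mu = 0.00073281 Pa*s


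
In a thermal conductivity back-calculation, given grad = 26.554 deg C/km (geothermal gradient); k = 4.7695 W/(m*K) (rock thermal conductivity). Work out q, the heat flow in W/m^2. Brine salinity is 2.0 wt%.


q = k * grad / 1000
q = 4.7695 * 26.554 / 1000
q = 0.12665 W/m^2


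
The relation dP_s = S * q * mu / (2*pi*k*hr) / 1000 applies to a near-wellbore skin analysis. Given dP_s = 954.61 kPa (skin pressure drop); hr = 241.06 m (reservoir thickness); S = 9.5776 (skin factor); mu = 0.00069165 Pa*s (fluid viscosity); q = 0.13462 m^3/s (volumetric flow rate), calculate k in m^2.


k = S*q*mu / (2*pi*dP_s*1000*hr)
k = 9.5776*0.13462*0.00069165 / (2*pi*954.61*1000*241.06)
k = 6.1677e-13 m^2


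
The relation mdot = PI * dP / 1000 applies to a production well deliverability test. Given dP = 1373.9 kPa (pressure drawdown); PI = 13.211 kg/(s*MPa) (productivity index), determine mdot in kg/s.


mdot = PI * dP / 1000
mdot = 13.211 * 1373.9 / 1000
mdot = 18.151 kg/s


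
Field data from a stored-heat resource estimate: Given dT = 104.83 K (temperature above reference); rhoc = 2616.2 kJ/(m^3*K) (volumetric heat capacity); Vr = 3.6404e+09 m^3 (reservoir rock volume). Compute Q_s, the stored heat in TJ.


Q_s = Vr * rhoc * dT / 1e12
Q_s = 3.6404e+09 * 2616.2 * 104.83 / 1e12
Q_s = 998.4024 PJ
Convert: 998.4024 PJ * 1000.0 = 9.9840e+05 TJ
Q_s = 9.9840e+05 TJ


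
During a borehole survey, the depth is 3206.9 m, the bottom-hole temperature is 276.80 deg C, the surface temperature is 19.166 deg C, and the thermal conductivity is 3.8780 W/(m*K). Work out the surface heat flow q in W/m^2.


Step 1: grad = (T_d - T_surf)/d * 1000 = (276.8 - 19.166)/3206.9 * 1000 = 80.33740 deg C/km
Step 2: q = k * grad / 1000 = 3.878 * 80.33740 / 1000 = 0.31155 W/m^2
q = 0.31155 W/m^2


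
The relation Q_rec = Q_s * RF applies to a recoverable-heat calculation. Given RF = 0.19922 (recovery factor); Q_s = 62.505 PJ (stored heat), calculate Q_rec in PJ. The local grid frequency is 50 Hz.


Q_rec = Q_s * RF
Q_rec = 62.505 * 0.19922
Q_rec = 12.452 PJ


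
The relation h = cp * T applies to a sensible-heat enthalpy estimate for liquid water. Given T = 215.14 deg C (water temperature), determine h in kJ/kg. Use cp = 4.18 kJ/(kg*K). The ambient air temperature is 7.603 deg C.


h = cp * T
h = 4.18 * 215.14
h = 899.29 kJ/kg


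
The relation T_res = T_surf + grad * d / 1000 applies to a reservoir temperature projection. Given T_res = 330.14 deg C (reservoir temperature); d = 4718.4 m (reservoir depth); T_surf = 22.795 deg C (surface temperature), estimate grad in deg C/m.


grad = (T_res - T_surf) / d * 1000
grad = (330.14 - 22.795) / 4718.4 * 1000
grad = 65.13755 deg C/km
Convert: 65.13755 deg C/km * 0.001 = 0.065138 deg C/m
grad = 0.065138 deg C/m


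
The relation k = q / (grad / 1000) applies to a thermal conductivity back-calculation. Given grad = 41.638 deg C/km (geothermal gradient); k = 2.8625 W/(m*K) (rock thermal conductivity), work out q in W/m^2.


q = k * grad / 1000
q = 2.8625 * 41.638 / 1000
q = 0.11919 W/m^2


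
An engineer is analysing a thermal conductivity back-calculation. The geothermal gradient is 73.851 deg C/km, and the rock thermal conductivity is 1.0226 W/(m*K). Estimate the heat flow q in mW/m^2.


q = k * grad / 1000
q = 1.0226 * 73.851 / 1000
q = 0.07552003 W/m^2
Convert: 0.07552003 W/m^2 * 1000.0 = 75.520 mW/m^2
q = 75.520 mW/m^2


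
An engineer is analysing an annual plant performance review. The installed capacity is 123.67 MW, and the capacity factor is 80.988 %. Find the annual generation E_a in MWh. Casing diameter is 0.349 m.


E_a = CF / 100 * cap * 8760
E_a = 80.988 / 100 * 123.67 * 8760
E_a = 8.7738e+05 MWh


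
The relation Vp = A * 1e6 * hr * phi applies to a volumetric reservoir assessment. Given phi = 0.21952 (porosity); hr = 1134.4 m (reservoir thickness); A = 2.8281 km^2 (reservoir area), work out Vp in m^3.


Vp = A * 1e6 * hr * phi
Vp = 2.8281 * 1e6 * 1134.4 * 0.21952
Vp = 7.0426e+08 m^3


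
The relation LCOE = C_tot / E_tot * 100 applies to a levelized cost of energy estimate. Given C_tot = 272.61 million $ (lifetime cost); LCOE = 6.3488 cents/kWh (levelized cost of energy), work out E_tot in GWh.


E_tot = C_tot / LCOE * 100
E_tot = 272.61 / 6.3488 * 100
E_tot = 4293.9 GWh


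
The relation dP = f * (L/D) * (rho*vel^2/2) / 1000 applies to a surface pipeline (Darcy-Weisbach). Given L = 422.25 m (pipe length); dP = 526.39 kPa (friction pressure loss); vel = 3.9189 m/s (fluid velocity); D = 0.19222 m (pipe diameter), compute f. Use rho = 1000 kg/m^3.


f = dP*1000 / ((L/D)*(rho*vel^2/2))
f = 526.39*1000 / ((422.25/0.19222)*(1000*3.9189^2/2))
f = 0.031206


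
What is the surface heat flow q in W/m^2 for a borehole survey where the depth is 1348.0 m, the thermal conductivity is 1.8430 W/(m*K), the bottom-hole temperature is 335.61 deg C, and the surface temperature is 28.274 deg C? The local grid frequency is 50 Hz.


Step 1: grad = (T_d - T_surf)/d * 1000 = (335.61 - 28.274)/1348.0 * 1000 = 227.9941 deg C/km
Step 2: q = k * grad / 1000 = 1.843 * 227.9941 / 1000 = 0.42019 W/m^2
q = 0.42019 W/m^2


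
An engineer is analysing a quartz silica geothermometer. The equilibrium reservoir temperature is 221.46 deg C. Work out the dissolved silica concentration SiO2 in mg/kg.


SiO2 = 10^(5.19 - 1309/(T_eq + 273.15))
SiO2 = 10^(5.19 - 1309/(221.46 + 273.15))
SiO2 = 349.52 mg/kg


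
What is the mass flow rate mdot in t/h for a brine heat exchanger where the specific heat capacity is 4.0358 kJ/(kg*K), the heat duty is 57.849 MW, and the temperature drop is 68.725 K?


mdot = Q * 1000 / (cp * dT)
mdot = 57.849 * 1000 / (4.0358 * 68.725)
mdot = 208.5698 kg/s
Convert: 208.5698 kg/s * 3.6 = 750.85 t/h
mdot = 750.85 t/h


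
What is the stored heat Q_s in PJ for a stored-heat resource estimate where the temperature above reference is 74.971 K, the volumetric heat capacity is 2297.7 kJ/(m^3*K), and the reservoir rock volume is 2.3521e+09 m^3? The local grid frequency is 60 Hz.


Q_s = Vr * rhoc * dT / 1e12
Q_s = 2.3521e+09 * 2297.7 * 74.971 / 1e12
Q_s = 405.17 PJ


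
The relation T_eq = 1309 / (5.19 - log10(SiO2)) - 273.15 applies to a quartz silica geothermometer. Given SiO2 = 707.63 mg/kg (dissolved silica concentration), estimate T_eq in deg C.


T_eq = 1309 / (5.19 - log10(SiO2)) - 273.15
T_eq = 1309 / (5.19 - log10(707.63)) - 273.15
T_eq = 286.21 deg C


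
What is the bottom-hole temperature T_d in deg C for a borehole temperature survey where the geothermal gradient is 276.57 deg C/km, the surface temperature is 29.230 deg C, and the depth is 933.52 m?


T_d = T_surf + grad * d / 1000
T_d = 29.230 + 276.57 * 933.52 / 1000
T_d = 287.41 deg C


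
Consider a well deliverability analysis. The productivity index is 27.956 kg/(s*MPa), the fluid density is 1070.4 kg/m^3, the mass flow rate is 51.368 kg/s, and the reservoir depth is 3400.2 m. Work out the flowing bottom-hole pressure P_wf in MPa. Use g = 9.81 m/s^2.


Step 1: P_i = rho*g*h/1e6 = 1070.4*9.81*3400.2/1e6 = 35.70422 MPa
Step 2: P_wf = P_i - mdot/PI = 35.70422 - 51.368/27.956 = 33.867 MPa
P_wf = 33.867 MPa


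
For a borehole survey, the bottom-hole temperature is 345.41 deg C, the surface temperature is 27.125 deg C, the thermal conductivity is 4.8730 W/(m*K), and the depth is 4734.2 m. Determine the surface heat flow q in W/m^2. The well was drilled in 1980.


Step 1: grad = (T_d - T_surf)/d * 1000 = (345.41 - 27.125)/4734.2 * 1000 = 67.23100 deg C/km
Step 2: q = k * grad / 1000 = 4.873 * 67.23100 / 1000 = 0.32762 W/m^2
q = 0.32762 W/m^2


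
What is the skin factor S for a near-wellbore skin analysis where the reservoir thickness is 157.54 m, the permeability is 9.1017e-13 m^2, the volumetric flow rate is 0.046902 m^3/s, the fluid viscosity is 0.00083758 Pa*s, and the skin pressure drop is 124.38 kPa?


S = dP_s * 1000 * 2*pi*k*hr / (q*mu)
S = 124.38 * 1000 * 2*pi*9.1017e-13*157.54 / (0.046902*0.00083758)
S = 2.8525


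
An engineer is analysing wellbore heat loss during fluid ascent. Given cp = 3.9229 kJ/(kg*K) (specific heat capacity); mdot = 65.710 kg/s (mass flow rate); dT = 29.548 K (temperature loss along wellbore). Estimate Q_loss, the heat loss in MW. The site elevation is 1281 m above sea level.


Q_loss = mdot * cp * dT
Q_loss = 65.710 * 3.9229 * 29.548
Q_loss = 7616.699 kW
Convert: 7616.699 kW * 0.001 = 7.6167 MW
Q_loss = 7.6167 MW


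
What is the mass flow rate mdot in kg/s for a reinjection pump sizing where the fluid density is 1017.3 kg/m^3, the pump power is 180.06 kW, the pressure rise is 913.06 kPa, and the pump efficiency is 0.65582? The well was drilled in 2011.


mdot = P_pump * rho * eta / dP
mdot = 180.06 * 1017.3 * 0.65582 / 913.06
mdot = 131.57 kg/s


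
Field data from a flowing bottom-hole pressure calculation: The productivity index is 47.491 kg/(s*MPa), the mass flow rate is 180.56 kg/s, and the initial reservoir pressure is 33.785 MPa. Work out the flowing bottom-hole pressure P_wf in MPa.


P_wf = P_i - mdot / PI
P_wf = 33.785 - 180.56 / 47.491
P_wf = 29.983 MPa


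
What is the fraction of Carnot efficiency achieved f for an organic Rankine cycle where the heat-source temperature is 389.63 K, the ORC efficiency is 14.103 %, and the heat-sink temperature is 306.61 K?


f = (eta_orc/100) / (1 - Tc/Th)
f = (14.103/100) / (1 - 306.61/389.63)
f = 0.66188


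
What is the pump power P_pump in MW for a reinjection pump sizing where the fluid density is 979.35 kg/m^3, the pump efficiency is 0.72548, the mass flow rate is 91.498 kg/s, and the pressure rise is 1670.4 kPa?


P_pump = mdot * dP / (rho * eta)
P_pump = 91.498 * 1670.4 / (979.35 * 0.72548)
P_pump = 215.1140 kW
Convert: 215.1140 kW * 0.001 = 0.21511 MW
P_pump = 0.21511 MW


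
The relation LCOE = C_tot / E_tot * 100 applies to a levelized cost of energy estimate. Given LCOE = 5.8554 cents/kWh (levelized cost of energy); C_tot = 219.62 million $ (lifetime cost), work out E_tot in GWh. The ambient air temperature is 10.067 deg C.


E_tot = C_tot / LCOE * 100
E_tot = 219.62 / 5.8554 * 100
E_tot = 3750.7 GWh


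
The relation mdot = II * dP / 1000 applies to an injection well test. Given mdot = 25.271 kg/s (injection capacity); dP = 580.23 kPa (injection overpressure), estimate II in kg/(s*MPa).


II = mdot * 1000 / dP
II = 25.271 * 1000 / 580.23
II = 43.553 kg/(s*MPa)


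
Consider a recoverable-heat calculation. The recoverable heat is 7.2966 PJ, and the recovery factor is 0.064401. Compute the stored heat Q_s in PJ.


Q_s = Q_rec / RF
Q_s = 7.2966 / 0.064401
Q_s = 113.30 PJ


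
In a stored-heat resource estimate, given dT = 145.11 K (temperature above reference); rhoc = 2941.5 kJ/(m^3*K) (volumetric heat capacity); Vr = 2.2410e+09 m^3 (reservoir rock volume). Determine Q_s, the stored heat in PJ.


Q_s = Vr * rhoc * dT / 1e12
Q_s = 2.2410e+09 * 2941.5 * 145.11 / 1e12
Q_s = 956.55 PJ


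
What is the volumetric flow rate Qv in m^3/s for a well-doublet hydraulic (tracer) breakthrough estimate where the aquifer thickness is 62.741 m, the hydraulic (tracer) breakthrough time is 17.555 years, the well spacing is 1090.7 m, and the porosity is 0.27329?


Qv = pi*hr*phi*L^2 / (3*t_bt*365.25*86400)
Qv = pi*62.741*0.27329*1090.7^2 / (3*17.555*365.25*86400)
Qv = 0.038558 m^3/s


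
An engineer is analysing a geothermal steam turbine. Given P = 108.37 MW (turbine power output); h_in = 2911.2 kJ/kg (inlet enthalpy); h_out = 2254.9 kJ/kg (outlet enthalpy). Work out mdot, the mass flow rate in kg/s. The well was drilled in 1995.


mdot = P * 1000 / (h_in - h_out)
mdot = 108.37 * 1000 / (2911.2 - 2254.9)
mdot = 165.12 kg/s


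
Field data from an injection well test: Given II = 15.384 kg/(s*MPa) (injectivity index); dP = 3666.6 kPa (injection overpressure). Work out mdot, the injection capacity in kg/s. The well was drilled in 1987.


mdot = II * dP / 1000
mdot = 15.384 * 3666.6 / 1000
mdot = 56.407 kg/s


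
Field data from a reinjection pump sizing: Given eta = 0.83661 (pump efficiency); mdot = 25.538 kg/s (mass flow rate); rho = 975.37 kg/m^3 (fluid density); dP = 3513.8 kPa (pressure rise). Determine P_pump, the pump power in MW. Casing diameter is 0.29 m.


P_pump = mdot * dP / (rho * eta)
P_pump = 25.538 * 3513.8 / (975.37 * 0.83661)
P_pump = 109.9693 kW
Convert: 109.9693 kW * 0.001 = 0.10997 MW
P_pump = 0.10997 MW


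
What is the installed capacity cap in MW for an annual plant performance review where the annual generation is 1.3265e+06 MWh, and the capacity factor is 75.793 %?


cap = E_a / (CF/100 * 8760)
cap = 1.3265e+06 / (75.793/100 * 8760)
cap = 199.79 MW


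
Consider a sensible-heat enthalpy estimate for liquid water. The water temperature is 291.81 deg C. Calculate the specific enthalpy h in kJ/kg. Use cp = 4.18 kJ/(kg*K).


h = cp * T
h = 4.18 * 291.81
h = 1219.8 kJ/kg


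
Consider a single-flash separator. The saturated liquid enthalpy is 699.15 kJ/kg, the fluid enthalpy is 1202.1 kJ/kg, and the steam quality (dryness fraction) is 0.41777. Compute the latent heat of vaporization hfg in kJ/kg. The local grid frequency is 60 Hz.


hfg = (h - hf) / x
hfg = (1202.1 - 699.15) / 0.41777
hfg = 1203.9 kJ/kg


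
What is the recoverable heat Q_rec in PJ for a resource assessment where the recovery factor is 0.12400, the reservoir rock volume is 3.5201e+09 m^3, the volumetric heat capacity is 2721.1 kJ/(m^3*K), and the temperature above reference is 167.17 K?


Step 1: Q_s = Vr*rhoc*dT/1e12 = 3.5201e+09*2721.1*167.17/1e12 = 1601.245 PJ
Step 2: Q_rec = Q_s * RF = 1601.245 * 0.124 = 198.55 PJ
Q_rec = 198.55 PJ


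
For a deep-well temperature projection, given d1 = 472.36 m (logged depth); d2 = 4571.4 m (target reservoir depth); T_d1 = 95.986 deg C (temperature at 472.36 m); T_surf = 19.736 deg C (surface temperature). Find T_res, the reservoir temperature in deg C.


Step 1: grad = (T_d1 - T_surf)/d1 * 1000 = (95.986 - 19.736)/472.36 * 1000 = 161.4235 deg C/km
Step 2: T_res = T_surf + grad*d2/1000 = 19.736 + 161.4235*4571.4/1000 = 757.67 deg C
T_res = 757.67 deg C


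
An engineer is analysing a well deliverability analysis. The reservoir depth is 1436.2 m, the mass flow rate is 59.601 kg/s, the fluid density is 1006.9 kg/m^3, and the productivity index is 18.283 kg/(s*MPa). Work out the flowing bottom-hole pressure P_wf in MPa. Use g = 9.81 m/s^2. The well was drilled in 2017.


Step 1: P_i = rho*g*h/1e6 = 1006.9*9.81*1436.2/1e6 = 14.18634 MPa
Step 2: P_wf = P_i - mdot/PI = 14.18634 - 59.601/18.283 = 10.926 MPa
P_wf = 10.926 MPa


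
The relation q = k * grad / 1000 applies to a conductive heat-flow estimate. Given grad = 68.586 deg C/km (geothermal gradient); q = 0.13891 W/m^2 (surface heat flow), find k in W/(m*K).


k = q * 1000 / grad
k = 0.13891 * 1000 / 68.586
k = 2.0253 W/(m*K)


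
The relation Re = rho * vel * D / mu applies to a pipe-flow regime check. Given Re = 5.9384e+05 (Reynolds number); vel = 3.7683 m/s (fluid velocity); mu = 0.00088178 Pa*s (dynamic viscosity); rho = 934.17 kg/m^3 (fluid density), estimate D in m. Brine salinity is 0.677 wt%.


D = Re * mu / (rho * vel)
D = 5.9384e+05 * 0.00088178 / (934.17 * 3.7683)
D = 0.14875 m


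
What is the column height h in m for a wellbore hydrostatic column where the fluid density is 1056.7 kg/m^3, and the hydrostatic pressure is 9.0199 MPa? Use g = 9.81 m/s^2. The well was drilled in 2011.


h = P * 1e6 / (g * rho)
h = 9.0199 * 1e6 / (9.81 * 1056.7)
h = 870.12 m


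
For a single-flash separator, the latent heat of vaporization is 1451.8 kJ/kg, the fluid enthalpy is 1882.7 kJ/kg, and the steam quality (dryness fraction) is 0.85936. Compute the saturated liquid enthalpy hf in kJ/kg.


hf = h - x * hfg
hf = 1882.7 - 0.85936 * 1451.8
hf = 635.08 kJ/kg


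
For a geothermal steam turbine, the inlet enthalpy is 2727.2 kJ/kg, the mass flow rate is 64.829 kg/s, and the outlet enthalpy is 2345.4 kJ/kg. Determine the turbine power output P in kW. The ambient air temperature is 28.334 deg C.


P = mdot * (h_in - h_out) / 1000
P = 64.829 * (2727.2 - 2345.4) / 1000
P = 24.75171 MW
Convert: 24.75171 MW * 1000.0 = 24752 kW
P = 24752 kW


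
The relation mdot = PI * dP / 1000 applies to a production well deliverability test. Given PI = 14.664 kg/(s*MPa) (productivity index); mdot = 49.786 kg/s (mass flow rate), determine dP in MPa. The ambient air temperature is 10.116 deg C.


dP = mdot * 1000 / PI
dP = 49.786 * 1000 / 14.664
dP = 3395.117 kPa
Convert: 3395.117 kPa * 0.001 = 3.3951 MPa
dP = 3.3951 MPa


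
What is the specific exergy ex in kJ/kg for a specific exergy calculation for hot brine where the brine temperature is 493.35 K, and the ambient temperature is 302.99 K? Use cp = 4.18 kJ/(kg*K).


ex = cp * ((T_b - T_0) - T_0 * ln(T_b/T_0))
ex = 4.18 * ((493.35 - 302.99) - 302.99 * ln(493.35/302.99))
ex = 178.26 kJ/kg


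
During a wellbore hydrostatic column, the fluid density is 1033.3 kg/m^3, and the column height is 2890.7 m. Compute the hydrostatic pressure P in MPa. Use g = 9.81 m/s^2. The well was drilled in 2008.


P = rho * g * h / 1e6
P = 1033.3 * 9.81 * 2890.7 / 1e6
P = 29.302 MPa


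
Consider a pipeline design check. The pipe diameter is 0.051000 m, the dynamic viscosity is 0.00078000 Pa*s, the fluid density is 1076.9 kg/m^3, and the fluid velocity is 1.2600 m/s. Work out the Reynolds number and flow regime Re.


Step 1: Re = rho*vel*D/mu = 1076.9*1.26*0.051/0.00078 = 88720
Step 2: Re = 88720 > 4000, so flow is turbulent.
Re = 88720 (turbulent)


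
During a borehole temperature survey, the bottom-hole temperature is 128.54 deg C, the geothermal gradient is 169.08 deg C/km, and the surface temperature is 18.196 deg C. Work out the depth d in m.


d = (T_d - T_surf) / grad * 1000
d = (128.54 - 18.196) / 169.08 * 1000
d = 652.61 m


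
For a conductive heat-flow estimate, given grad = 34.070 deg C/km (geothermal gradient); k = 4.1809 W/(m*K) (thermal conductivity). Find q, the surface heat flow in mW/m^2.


q = k * grad / 1000
q = 4.1809 * 34.070 / 1000
q = 0.1424433 W/m^2
Convert: 0.1424433 W/m^2 * 1000.0 = 142.44 mW/m^2
q = 142.44 mW/m^2


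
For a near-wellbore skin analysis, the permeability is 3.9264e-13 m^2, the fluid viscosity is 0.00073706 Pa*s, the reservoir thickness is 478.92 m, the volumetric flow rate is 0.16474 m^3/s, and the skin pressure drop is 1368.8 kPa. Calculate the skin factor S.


S = dP_s * 1000 * 2*pi*k*hr / (q*mu)
S = 1368.8 * 1000 * 2*pi*3.9264e-13*478.92 / (0.16474*0.00073706)
S = 13.319


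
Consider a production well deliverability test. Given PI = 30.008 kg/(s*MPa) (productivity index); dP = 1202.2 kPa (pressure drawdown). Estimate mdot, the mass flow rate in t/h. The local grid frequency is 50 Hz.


mdot = PI * dP / 1000
mdot = 30.008 * 1202.2 / 1000
mdot = 36.07562 kg/s
Convert: 36.07562 kg/s * 3.6 = 129.87 t/h
mdot = 129.87 t/h


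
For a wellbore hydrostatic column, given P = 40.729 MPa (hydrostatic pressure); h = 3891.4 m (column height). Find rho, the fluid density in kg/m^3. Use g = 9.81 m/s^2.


rho = P * 1e6 / (g * h)
rho = 40.729 * 1e6 / (9.81 * 3891.4)
rho = 1066.9 kg/m^3


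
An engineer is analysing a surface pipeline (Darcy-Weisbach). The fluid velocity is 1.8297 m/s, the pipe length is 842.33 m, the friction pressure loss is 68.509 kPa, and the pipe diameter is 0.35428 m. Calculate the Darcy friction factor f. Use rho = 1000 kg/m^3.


f = dP*1000 / ((L/D)*(rho*vel^2/2))
f = 68.509*1000 / ((842.33/0.35428)*(1000*1.8297^2/2))
f = 0.017214


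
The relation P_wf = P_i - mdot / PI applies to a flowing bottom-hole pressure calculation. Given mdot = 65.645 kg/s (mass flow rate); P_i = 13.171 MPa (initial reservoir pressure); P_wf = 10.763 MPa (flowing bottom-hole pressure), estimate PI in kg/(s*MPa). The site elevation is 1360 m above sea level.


PI = mdot / (P_i - P_wf)
PI = 65.645 / (13.171 - 10.763)
PI = 27.261 kg/(s*MPa)


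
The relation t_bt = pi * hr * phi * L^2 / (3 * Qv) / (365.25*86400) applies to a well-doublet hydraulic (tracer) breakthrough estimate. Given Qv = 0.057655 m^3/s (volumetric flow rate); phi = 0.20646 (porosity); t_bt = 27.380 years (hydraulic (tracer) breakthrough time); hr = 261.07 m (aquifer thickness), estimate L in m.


L = sqrt(t_bt*365.25*86400*3*Qv / (pi*hr*phi))
L = sqrt(27.380*365.25*86400*3*0.057655 / (pi*261.07*0.20646))
L = 939.46 m


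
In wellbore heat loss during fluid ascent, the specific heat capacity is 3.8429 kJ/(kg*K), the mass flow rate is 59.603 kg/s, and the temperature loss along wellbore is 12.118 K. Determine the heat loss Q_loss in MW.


Q_loss = mdot * cp * dT
Q_loss = 59.603 * 3.8429 * 12.118
Q_loss = 2775.608 kW
Convert: 2775.608 kW * 0.001 = 2.7756 MW
Q_loss = 2.7756 MW


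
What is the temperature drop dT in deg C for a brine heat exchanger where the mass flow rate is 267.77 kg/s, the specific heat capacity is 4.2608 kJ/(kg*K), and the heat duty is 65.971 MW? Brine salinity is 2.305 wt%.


dT = Q * 1000 / (mdot * cp)
dT = 65.971 * 1000 / (267.77 * 4.2608)
dT = 57.82292 K
Convert (temperature difference, 1 K = 1 deg C): 57.82292 K = 57.82292 deg C
dT = 57.823 deg C
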